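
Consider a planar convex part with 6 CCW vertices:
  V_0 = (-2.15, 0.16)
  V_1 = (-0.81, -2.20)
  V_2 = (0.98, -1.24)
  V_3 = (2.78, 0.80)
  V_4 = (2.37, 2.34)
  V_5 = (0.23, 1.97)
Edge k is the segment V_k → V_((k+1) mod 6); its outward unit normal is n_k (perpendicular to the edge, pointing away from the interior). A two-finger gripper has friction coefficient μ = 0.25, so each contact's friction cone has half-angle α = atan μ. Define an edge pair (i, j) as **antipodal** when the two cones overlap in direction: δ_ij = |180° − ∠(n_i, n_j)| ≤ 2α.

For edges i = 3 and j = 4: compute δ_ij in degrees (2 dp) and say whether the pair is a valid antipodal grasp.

α = atan 0.25 = 14.04°;  2α = 28.07°
edge 3: e_3 = (-0.41, +1.54);  n_3 = (+0.9663, +0.2573)
edge 4: e_4 = (-2.14, -0.37);  n_4 = (-0.1704, +0.9854)
∠(n_3, n_4) = 84.90°
δ = |180° − 84.90°| = 95.10°
95.10° > 2α = 28.07°  →  invalid

δ = 95.10°, invalid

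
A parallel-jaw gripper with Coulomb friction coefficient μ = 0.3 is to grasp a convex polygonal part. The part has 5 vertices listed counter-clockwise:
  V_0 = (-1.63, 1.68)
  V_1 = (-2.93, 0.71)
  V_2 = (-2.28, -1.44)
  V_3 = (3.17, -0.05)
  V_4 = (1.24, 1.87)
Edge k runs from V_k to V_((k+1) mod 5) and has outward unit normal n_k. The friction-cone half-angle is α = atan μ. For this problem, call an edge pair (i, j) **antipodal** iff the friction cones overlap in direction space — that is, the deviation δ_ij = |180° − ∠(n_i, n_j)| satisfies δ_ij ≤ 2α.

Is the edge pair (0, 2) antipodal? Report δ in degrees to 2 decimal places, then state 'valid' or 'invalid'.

δ = 22.42°, valid

α = atan 0.3 = 16.70°;  2α = 33.40°
edge 0: e_0 = (-1.30, -0.97);  n_0 = (-0.5980, +0.8015)
edge 2: e_2 = (+5.45, +1.39);  n_2 = (+0.2471, -0.9690)
∠(n_0, n_2) = 157.58°
δ = |180° − 157.58°| = 22.42°
22.42° ≤ 2α = 33.40°  →  valid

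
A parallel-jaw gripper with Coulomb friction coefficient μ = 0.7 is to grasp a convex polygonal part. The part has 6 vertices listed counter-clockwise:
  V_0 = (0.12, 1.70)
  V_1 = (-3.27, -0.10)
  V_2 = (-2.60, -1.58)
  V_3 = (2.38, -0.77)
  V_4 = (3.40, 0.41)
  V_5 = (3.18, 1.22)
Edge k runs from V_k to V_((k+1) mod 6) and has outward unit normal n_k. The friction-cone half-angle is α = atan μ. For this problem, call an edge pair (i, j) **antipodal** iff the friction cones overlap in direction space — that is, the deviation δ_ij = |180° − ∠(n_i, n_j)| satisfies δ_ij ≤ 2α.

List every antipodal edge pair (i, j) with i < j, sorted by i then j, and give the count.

count = 7; pairs: (0,2), (0,3), (1,3), (1,4), (1,5), (2,5), (3,5)

α = atan 0.7 = 34.99°;  2α = 69.98°
n_0 = (-0.4690, +0.8832)
n_1 = (-0.9110, -0.4124)
n_2 = (+0.1605, -0.9870)
n_3 = (+0.7565, -0.6540)
n_4 = (+0.9650, +0.2621)
n_5 = (+0.1550, +0.9879)
  (0,1): δ = 93.61°  ·
  (0,2): δ = 18.73°  ✓
  (0,3): δ = 21.19°  ✓
  (0,4): δ = 77.23°  ·
  (0,5): δ = 143.12°  ·
  (1,2): δ = 105.12°  ·
  (1,3): δ = 65.20°  ✓
  (1,4): δ = 9.16°  ✓
  (1,5): δ = 56.73°  ✓
  (2,3): δ = 140.08°  ·
  (2,4): δ = 84.04°  ·
  (2,5): δ = 18.15°  ✓
  (3,4): δ = 123.96°  ·
  (3,5): δ = 58.07°  ✓
  (4,5): δ = 114.11°  ·
antipodal pairs: 7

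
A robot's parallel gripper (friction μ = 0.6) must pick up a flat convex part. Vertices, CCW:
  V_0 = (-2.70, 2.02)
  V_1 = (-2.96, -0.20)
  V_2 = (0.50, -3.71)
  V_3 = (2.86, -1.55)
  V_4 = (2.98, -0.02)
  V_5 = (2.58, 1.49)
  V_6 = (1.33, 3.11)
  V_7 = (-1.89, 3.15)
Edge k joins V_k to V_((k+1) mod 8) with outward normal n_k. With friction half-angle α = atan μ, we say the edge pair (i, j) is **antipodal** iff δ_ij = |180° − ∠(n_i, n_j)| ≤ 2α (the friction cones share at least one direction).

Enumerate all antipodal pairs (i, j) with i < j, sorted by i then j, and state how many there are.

α = atan 0.6 = 30.96°;  2α = 61.93°
n_0 = (-0.9932, +0.1163)
n_1 = (-0.7122, -0.7020)
n_2 = (+0.6752, -0.7377)
n_3 = (+0.9969, -0.0782)
n_4 = (+0.9667, +0.2561)
n_5 = (+0.7917, +0.6109)
n_6 = (+0.0124, +0.9999)
n_7 = (-0.8128, +0.5826)
  (0,1): δ = 128.73°  ·
  (0,2): δ = 40.85°  ✓
  (0,3): δ = 2.20°  ✓
  (0,4): δ = 21.52°  ✓
  (0,5): δ = 44.33°  ✓
  (0,6): δ = 95.97°  ·
  (0,7): δ = 151.05°  ·
  (1,2): δ = 92.12°  ·
  (1,3): δ = 49.07°  ✓
  (1,4): δ = 29.75°  ✓
  (1,5): δ = 6.94°  ✓
  (1,6): δ = 44.70°  ✓
  (1,7): δ = 99.78°  ·
  (2,3): δ = 136.95°  ·
  (2,4): δ = 117.63°  ·
  (2,5): δ = 94.81°  ·
  (2,6): δ = 43.18°  ✓
  (2,7): δ = 11.90°  ✓
  (3,4): δ = 160.68°  ·
  (3,5): δ = 137.86°  ·
  (3,6): δ = 86.23°  ·
  (3,7): δ = 31.15°  ✓
  (4,5): δ = 157.18°  ·
  (4,6): δ = 105.55°  ·
  (4,7): δ = 50.47°  ✓
  (5,6): δ = 128.37°  ·
  (5,7): δ = 73.29°  ·
  (6,7): δ = 124.92°  ·
antipodal pairs: 12

count = 12; pairs: (0,2), (0,3), (0,4), (0,5), (1,3), (1,4), (1,5), (1,6), (2,6), (2,7), (3,7), (4,7)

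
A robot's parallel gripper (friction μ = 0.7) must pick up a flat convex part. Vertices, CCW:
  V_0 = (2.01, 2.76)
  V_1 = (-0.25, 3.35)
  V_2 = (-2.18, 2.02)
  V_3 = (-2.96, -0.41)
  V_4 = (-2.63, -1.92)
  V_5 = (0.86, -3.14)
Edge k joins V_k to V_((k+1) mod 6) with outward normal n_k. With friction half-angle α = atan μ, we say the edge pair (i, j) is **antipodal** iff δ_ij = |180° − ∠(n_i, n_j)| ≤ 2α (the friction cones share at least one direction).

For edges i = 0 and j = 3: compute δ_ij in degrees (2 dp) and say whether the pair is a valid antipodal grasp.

δ = 63.04°, valid

α = atan 0.7 = 34.99°;  2α = 69.98°
edge 0: e_0 = (-2.26, +0.59);  n_0 = (+0.2526, +0.9676)
edge 3: e_3 = (+0.33, -1.51);  n_3 = (-0.9769, -0.2135)
∠(n_0, n_3) = 116.96°
δ = |180° − 116.96°| = 63.04°
63.04° ≤ 2α = 69.98°  →  valid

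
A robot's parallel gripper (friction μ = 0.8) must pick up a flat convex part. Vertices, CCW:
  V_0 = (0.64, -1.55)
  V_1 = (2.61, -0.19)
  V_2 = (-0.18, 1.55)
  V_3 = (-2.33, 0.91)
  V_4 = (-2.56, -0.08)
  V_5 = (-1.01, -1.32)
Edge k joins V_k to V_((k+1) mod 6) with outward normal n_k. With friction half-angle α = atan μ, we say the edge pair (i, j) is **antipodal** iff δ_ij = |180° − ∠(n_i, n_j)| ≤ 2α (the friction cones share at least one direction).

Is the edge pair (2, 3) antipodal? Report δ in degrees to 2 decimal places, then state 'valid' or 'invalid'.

δ = 119.66°, invalid

α = atan 0.8 = 38.66°;  2α = 77.32°
edge 2: e_2 = (-2.15, -0.64);  n_2 = (-0.2853, +0.9584)
edge 3: e_3 = (-0.23, -0.99);  n_3 = (-0.9741, +0.2263)
∠(n_2, n_3) = 60.34°
δ = |180° − 60.34°| = 119.66°
119.66° > 2α = 77.32°  →  invalid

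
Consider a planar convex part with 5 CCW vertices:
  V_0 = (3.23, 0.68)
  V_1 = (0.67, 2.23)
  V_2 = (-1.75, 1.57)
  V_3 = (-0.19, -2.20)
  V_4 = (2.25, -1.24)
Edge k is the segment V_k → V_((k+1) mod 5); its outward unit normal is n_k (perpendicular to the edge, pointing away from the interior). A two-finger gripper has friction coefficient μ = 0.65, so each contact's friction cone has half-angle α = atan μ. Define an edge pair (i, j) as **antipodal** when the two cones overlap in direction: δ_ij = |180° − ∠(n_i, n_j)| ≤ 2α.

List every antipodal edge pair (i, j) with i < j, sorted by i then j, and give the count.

α = atan 0.65 = 33.02°;  2α = 66.05°
n_0 = (+0.5179, +0.8554)
n_1 = (-0.2631, +0.9648)
n_2 = (-0.9240, -0.3824)
n_3 = (+0.3661, -0.9306)
n_4 = (+0.8907, -0.4546)
  (0,1): δ = 133.55°  ·
  (0,2): δ = 36.33°  ✓
  (0,3): δ = 52.67°  ✓
  (0,4): δ = 94.15°  ·
  (1,2): δ = 82.78°  ·
  (1,3): δ = 6.22°  ✓
  (1,4): δ = 47.70°  ✓
  (2,3): δ = 91.00°  ·
  (2,4): δ = 49.52°  ✓
  (3,4): δ = 138.52°  ·
antipodal pairs: 5

count = 5; pairs: (0,2), (0,3), (1,3), (1,4), (2,4)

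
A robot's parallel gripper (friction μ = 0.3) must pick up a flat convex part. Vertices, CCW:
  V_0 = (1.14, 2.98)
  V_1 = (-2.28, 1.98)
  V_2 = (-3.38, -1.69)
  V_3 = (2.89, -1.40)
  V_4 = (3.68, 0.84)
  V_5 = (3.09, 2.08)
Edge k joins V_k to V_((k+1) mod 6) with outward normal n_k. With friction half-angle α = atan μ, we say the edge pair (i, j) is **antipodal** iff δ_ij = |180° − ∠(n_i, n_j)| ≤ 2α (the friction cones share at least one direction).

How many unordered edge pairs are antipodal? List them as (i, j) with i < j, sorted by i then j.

count = 3; pairs: (0,2), (1,3), (2,5)

α = atan 0.3 = 16.70°;  2α = 33.40°
n_0 = (-0.2806, +0.9598)
n_1 = (-0.9579, +0.2871)
n_2 = (+0.0462, -0.9989)
n_3 = (+0.9431, -0.3326)
n_4 = (+0.9030, +0.4297)
n_5 = (+0.4191, +0.9080)
  (0,1): δ = 122.98°  ·
  (0,2): δ = 13.65°  ✓
  (0,3): δ = 54.27°  ·
  (0,4): δ = 99.15°  ·
  (0,5): δ = 138.93°  ·
  (1,2): δ = 70.67°  ·
  (1,3): δ = 2.74°  ✓
  (1,4): δ = 42.13°  ·
  (1,5): δ = 81.91°  ·
  (2,3): δ = 112.07°  ·
  (2,4): δ = 67.20°  ·
  (2,5): δ = 27.42°  ✓
  (3,4): δ = 135.13°  ·
  (3,5): δ = 95.35°  ·
  (4,5): δ = 140.22°  ·
antipodal pairs: 3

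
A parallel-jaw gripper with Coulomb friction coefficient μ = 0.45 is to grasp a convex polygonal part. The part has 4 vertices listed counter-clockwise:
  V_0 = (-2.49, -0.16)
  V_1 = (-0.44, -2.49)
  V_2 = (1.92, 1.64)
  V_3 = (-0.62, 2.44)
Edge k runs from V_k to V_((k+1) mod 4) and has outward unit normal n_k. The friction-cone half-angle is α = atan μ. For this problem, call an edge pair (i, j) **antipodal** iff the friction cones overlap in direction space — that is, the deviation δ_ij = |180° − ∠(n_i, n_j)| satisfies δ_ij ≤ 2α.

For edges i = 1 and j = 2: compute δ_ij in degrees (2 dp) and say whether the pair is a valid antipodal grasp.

δ = 77.74°, invalid

α = atan 0.45 = 24.23°;  2α = 48.46°
edge 1: e_1 = (+2.36, +4.13);  n_1 = (+0.8682, -0.4961)
edge 2: e_2 = (-2.54, +0.80);  n_2 = (+0.3004, +0.9538)
∠(n_1, n_2) = 102.26°
δ = |180° − 102.26°| = 77.74°
77.74° > 2α = 48.46°  →  invalid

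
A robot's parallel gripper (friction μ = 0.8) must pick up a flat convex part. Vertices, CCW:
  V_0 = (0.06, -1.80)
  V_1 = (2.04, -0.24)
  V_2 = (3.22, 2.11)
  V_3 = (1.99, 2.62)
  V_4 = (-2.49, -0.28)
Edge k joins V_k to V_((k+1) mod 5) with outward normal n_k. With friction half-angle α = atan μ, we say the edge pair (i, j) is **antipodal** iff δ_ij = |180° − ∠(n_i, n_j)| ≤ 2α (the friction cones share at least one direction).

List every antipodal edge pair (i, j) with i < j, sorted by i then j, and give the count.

count = 5; pairs: (0,2), (0,3), (1,3), (2,4), (3,4)

α = atan 0.8 = 38.66°;  2α = 77.32°
n_0 = (+0.6189, -0.7855)
n_1 = (+0.8937, -0.4487)
n_2 = (+0.3830, +0.9237)
n_3 = (-0.5434, +0.8395)
n_4 = (-0.5120, -0.8590)
  (0,1): δ = 154.90°  ·
  (0,2): δ = 60.75°  ✓
  (0,3): δ = 5.32°  ✓
  (0,4): δ = 110.97°  ·
  (1,2): δ = 85.86°  ·
  (1,3): δ = 30.42°  ✓
  (1,4): δ = 85.86°  ·
  (2,3): δ = 124.56°  ·
  (2,4): δ = 8.28°  ✓
  (3,4): δ = 63.71°  ✓
antipodal pairs: 5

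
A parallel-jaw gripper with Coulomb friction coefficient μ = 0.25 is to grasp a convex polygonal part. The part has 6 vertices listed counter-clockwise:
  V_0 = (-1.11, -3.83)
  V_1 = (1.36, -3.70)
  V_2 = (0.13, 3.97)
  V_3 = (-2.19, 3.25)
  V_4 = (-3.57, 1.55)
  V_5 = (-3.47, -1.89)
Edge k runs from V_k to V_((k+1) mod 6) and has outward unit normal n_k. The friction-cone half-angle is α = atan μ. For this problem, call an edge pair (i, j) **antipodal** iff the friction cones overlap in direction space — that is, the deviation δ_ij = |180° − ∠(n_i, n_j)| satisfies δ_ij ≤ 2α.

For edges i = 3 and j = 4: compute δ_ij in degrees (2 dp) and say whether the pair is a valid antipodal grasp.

δ = 139.27°, invalid

α = atan 0.25 = 14.04°;  2α = 28.07°
edge 3: e_3 = (-1.38, -1.70);  n_3 = (-0.7764, +0.6302)
edge 4: e_4 = (+0.10, -3.44);  n_4 = (-0.9996, -0.0291)
∠(n_3, n_4) = 40.73°
δ = |180° − 40.73°| = 139.27°
139.27° > 2α = 28.07°  →  invalid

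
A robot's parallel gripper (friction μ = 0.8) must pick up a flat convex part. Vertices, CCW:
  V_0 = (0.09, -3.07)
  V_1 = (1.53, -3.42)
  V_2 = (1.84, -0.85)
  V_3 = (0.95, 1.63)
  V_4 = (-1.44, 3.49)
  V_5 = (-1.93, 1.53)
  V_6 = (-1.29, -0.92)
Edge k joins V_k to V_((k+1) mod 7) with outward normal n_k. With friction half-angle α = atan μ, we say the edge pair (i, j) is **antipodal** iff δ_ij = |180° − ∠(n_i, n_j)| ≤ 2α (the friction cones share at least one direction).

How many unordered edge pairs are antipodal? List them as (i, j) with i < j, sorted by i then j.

α = atan 0.8 = 38.66°;  2α = 77.32°
n_0 = (-0.2362, -0.9717)
n_1 = (+0.9928, -0.1198)
n_2 = (+0.9412, +0.3378)
n_3 = (+0.6142, +0.7892)
n_4 = (-0.9701, +0.2425)
n_5 = (-0.9675, -0.2527)
n_6 = (-0.8416, -0.5402)
  (0,1): δ = 83.22°  ·
  (0,2): δ = 56.60°  ✓
  (0,3): δ = 24.23°  ✓
  (0,4): δ = 89.62°  ·
  (0,5): δ = 118.30°  ·
  (0,6): δ = 136.36°  ·
  (1,2): δ = 153.38°  ·
  (1,3): δ = 121.01°  ·
  (1,4): δ = 7.16°  ✓
  (1,5): δ = 21.52°  ✓
  (1,6): δ = 39.57°  ✓
  (2,3): δ = 147.63°  ·
  (2,4): δ = 33.78°  ✓
  (2,5): δ = 5.10°  ✓
  (2,6): δ = 12.95°  ✓
  (3,4): δ = 66.14°  ✓
  (3,5): δ = 37.47°  ✓
  (3,6): δ = 19.41°  ✓
  (4,5): δ = 151.32°  ·
  (4,6): δ = 133.27°  ·
  (5,6): δ = 161.95°  ·
antipodal pairs: 11

count = 11; pairs: (0,2), (0,3), (1,4), (1,5), (1,6), (2,4), (2,5), (2,6), (3,4), (3,5), (3,6)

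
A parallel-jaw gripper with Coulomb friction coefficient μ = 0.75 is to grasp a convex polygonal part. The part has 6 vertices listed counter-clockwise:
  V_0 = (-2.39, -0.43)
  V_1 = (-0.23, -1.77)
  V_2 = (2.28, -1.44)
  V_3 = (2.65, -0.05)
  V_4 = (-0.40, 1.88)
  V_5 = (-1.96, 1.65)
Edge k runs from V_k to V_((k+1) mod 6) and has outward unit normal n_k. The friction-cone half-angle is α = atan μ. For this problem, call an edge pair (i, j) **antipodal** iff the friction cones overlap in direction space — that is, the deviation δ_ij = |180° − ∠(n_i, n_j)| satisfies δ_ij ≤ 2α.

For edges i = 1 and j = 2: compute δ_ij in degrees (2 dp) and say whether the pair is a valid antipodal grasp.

δ = 112.40°, invalid

α = atan 0.75 = 36.87°;  2α = 73.74°
edge 1: e_1 = (+2.51, +0.33);  n_1 = (+0.1304, -0.9915)
edge 2: e_2 = (+0.37, +1.39);  n_2 = (+0.9664, -0.2572)
∠(n_1, n_2) = 67.60°
δ = |180° − 67.60°| = 112.40°
112.40° > 2α = 73.74°  →  invalid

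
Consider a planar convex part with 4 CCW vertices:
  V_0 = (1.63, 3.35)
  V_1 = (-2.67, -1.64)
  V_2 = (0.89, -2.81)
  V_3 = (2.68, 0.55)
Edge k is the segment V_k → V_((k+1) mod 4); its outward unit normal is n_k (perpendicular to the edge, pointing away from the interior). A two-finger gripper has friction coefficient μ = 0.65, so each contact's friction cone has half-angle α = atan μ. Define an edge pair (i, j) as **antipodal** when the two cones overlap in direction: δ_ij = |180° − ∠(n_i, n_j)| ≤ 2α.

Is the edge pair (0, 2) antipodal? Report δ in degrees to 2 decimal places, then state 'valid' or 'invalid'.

α = atan 0.65 = 33.02°;  2α = 66.05°
edge 0: e_0 = (-4.30, -4.99);  n_0 = (-0.7575, +0.6528)
edge 2: e_2 = (+1.79, +3.36);  n_2 = (+0.8826, -0.4702)
∠(n_0, n_2) = 167.29°
δ = |180° − 167.29°| = 12.71°
12.71° ≤ 2α = 66.05°  →  valid

δ = 12.71°, valid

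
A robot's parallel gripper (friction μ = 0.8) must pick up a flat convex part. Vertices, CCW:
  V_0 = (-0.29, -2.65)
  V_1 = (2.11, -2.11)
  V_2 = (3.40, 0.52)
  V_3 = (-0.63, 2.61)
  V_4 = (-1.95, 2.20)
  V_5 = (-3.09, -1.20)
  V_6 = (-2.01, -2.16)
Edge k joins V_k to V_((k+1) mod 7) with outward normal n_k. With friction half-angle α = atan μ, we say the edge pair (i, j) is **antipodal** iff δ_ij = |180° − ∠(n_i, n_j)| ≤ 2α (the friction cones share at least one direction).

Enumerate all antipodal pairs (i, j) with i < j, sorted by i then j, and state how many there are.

α = atan 0.8 = 38.66°;  2α = 77.32°
n_0 = (+0.2195, -0.9756)
n_1 = (+0.8978, -0.4404)
n_2 = (+0.4604, +0.8877)
n_3 = (-0.2966, +0.9550)
n_4 = (-0.9481, +0.3179)
n_5 = (-0.6644, -0.7474)
n_6 = (-0.2740, -0.9617)
  (0,1): δ = 128.81°  ·
  (0,2): δ = 40.09°  ✓
  (0,3): δ = 4.57°  ✓
  (0,4): δ = 58.78°  ✓
  (0,5): δ = 125.69°  ·
  (0,6): δ = 151.42°  ·
  (1,2): δ = 91.28°  ·
  (1,3): δ = 46.62°  ✓
  (1,4): δ = 7.59°  ✓
  (1,5): δ = 74.49°  ✓
  (1,6): δ = 100.23°  ·
  (2,3): δ = 135.33°  ·
  (2,4): δ = 81.12°  ·
  (2,5): δ = 14.22°  ✓
  (2,6): δ = 11.51°  ✓
  (3,4): δ = 125.79°  ·
  (3,5): δ = 58.89°  ✓
  (3,6): δ = 33.16°  ✓
  (4,5): δ = 113.10°  ·
  (4,6): δ = 87.37°  ·
  (5,6): δ = 154.27°  ·
antipodal pairs: 10

count = 10; pairs: (0,2), (0,3), (0,4), (1,3), (1,4), (1,5), (2,5), (2,6), (3,5), (3,6)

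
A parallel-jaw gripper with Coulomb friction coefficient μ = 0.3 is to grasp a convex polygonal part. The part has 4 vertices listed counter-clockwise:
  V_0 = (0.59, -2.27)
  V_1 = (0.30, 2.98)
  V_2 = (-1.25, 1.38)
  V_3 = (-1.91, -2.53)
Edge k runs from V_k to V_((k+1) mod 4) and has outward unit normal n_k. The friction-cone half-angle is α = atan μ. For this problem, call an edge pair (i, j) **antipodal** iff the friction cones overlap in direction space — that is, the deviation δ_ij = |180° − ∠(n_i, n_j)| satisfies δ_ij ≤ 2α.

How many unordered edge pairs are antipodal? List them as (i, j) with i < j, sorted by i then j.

α = atan 0.3 = 16.70°;  2α = 33.40°
n_0 = (+0.9985, +0.0552)
n_1 = (-0.7182, +0.6958)
n_2 = (-0.9861, +0.1664)
n_3 = (+0.1034, -0.9946)
  (0,1): δ = 47.25°  ·
  (0,2): δ = 12.74°  ✓
  (0,3): δ = 92.78°  ·
  (1,2): δ = 145.49°  ·
  (1,3): δ = 39.97°  ·
  (2,3): δ = 74.48°  ·
antipodal pairs: 1

count = 1; pairs: (0,2)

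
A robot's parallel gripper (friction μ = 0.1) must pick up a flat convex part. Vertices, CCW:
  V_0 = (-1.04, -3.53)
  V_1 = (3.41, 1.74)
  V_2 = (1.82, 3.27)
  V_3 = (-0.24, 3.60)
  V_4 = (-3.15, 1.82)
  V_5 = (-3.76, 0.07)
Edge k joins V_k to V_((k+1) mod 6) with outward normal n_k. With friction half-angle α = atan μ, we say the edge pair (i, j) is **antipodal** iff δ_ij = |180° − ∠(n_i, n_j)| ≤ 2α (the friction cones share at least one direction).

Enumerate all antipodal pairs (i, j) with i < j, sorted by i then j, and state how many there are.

α = atan 0.1 = 5.71°;  2α = 11.42°
n_0 = (+0.7640, -0.6452)
n_1 = (+0.6934, +0.7206)
n_2 = (+0.1582, +0.9874)
n_3 = (-0.5218, +0.8531)
n_4 = (-0.9443, +0.3291)
n_5 = (-0.7979, -0.6028)
  (0,1): δ = 93.72°  ·
  (0,2): δ = 58.92°  ·
  (0,3): δ = 18.37°  ·
  (0,4): δ = 20.96°  ·
  (0,5): δ = 77.25°  ·
  (1,2): δ = 145.20°  ·
  (1,3): δ = 104.65°  ·
  (1,4): δ = 65.32°  ·
  (1,5): δ = 9.03°  ✓
  (2,3): δ = 139.45°  ·
  (2,4): δ = 100.12°  ·
  (2,5): δ = 43.83°  ·
  (3,4): δ = 140.67°  ·
  (3,5): δ = 84.38°  ·
  (4,5): δ = 123.71°  ·
antipodal pairs: 1

count = 1; pairs: (1,5)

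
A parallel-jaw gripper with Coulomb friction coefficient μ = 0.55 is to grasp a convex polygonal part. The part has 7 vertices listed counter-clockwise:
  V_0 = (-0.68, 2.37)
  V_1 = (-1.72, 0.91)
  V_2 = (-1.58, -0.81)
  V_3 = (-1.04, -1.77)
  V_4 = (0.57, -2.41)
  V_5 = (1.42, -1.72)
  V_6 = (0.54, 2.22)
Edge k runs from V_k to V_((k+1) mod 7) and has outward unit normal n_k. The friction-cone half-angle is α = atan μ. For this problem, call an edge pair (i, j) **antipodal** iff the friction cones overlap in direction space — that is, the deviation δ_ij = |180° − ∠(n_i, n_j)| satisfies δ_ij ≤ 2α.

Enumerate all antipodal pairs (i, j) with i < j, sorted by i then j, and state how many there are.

count = 9; pairs: (0,4), (0,5), (1,4), (1,5), (2,5), (2,6), (3,5), (3,6), (4,6)

α = atan 0.55 = 28.81°;  2α = 57.62°
n_0 = (-0.8145, +0.5802)
n_1 = (-0.9967, -0.0811)
n_2 = (-0.8716, -0.4903)
n_3 = (-0.3694, -0.9293)
n_4 = (+0.6302, -0.7764)
n_5 = (+0.9760, +0.2180)
n_6 = (+0.1220, +0.9925)
  (0,1): δ = 139.88°  ·
  (0,2): δ = 115.18°  ·
  (0,3): δ = 76.22°  ·
  (0,4): δ = 15.47°  ✓
  (0,5): δ = 48.05°  ✓
  (0,6): δ = 118.45°  ·
  (1,2): δ = 155.30°  ·
  (1,3): δ = 116.33°  ·
  (1,4): δ = 55.58°  ✓
  (1,5): δ = 7.94°  ✓
  (1,6): δ = 78.34°  ·
  (2,3): δ = 141.04°  ·
  (2,4): δ = 80.29°  ·
  (2,5): δ = 16.77°  ✓
  (2,6): δ = 53.63°  ✓
  (3,4): δ = 119.25°  ·
  (3,5): δ = 55.73°  ✓
  (3,6): δ = 14.67°  ✓
  (4,5): δ = 116.48°  ·
  (4,6): δ = 46.08°  ✓
  (5,6): δ = 109.60°  ·
antipodal pairs: 9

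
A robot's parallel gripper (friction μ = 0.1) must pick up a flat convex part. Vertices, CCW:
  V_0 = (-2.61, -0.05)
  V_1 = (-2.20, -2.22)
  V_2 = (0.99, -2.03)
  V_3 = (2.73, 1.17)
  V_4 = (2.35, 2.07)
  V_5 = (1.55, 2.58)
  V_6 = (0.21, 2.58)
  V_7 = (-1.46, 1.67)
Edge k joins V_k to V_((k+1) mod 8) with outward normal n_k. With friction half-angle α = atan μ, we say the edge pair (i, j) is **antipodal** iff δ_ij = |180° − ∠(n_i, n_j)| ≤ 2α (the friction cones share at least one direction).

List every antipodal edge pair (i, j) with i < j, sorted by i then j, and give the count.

α = atan 0.1 = 5.71°;  2α = 11.42°
n_0 = (-0.9826, -0.1857)
n_1 = (+0.0595, -0.9982)
n_2 = (+0.8785, -0.4777)
n_3 = (+0.9212, +0.3890)
n_4 = (+0.5376, +0.8432)
n_5 = (+0.0000, +1.0000)
n_6 = (-0.4785, +0.8781)
n_7 = (-0.8313, +0.5558)
  (0,1): δ = 97.29°  ·
  (0,2): δ = 39.23°  ·
  (0,3): δ = 12.19°  ·
  (0,4): δ = 46.78°  ·
  (0,5): δ = 79.30°  ·
  (0,6): δ = 107.89°  ·
  (0,7): δ = 135.53°  ·
  (1,2): δ = 121.94°  ·
  (1,3): δ = 70.52°  ·
  (1,4): δ = 35.93°  ·
  (1,5): δ = 3.41°  ✓
  (1,6): δ = 25.18°  ·
  (1,7): δ = 52.82°  ·
  (2,3): δ = 128.57°  ·
  (2,4): δ = 93.98°  ·
  (2,5): δ = 61.46°  ·
  (2,6): δ = 32.88°  ·
  (2,7): δ = 5.23°  ✓
  (3,4): δ = 145.41°  ·
  (3,5): δ = 112.89°  ·
  (3,6): δ = 84.30°  ·
  (3,7): δ = 56.66°  ·
  (4,5): δ = 147.48°  ·
  (4,6): δ = 118.90°  ·
  (4,7): δ = 91.25°  ·
  (5,6): δ = 151.41°  ·
  (5,7): δ = 123.77°  ·
  (6,7): δ = 152.35°  ·
antipodal pairs: 2

count = 2; pairs: (1,5), (2,7)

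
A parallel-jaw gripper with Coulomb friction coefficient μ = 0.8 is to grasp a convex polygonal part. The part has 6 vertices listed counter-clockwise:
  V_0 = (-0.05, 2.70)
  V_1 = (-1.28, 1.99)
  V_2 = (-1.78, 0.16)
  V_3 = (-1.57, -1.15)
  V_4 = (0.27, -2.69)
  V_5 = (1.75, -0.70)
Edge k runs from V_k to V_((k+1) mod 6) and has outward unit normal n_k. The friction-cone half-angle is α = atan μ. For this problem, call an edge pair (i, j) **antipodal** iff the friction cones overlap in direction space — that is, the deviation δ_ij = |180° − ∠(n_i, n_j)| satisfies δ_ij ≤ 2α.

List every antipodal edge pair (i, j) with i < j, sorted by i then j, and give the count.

α = atan 0.8 = 38.66°;  2α = 77.32°
n_0 = (-0.4999, +0.8661)
n_1 = (-0.9646, +0.2636)
n_2 = (-0.9874, -0.1583)
n_3 = (-0.6418, -0.7669)
n_4 = (+0.8024, -0.5968)
n_5 = (+0.8838, +0.4679)
  (0,1): δ = 135.28°  ·
  (0,2): δ = 110.89°  ·
  (0,3): δ = 69.92°  ✓
  (0,4): δ = 23.37°  ✓
  (0,5): δ = 87.90°  ·
  (1,2): δ = 155.61°  ·
  (1,3): δ = 114.65°  ·
  (1,4): δ = 21.36°  ✓
  (1,5): δ = 43.18°  ✓
  (2,3): δ = 139.04°  ·
  (2,4): δ = 45.75°  ✓
  (2,5): δ = 18.79°  ✓
  (3,4): δ = 86.71°  ·
  (3,5): δ = 22.17°  ✓
  (4,5): δ = 115.46°  ·
antipodal pairs: 7

count = 7; pairs: (0,3), (0,4), (1,4), (1,5), (2,4), (2,5), (3,5)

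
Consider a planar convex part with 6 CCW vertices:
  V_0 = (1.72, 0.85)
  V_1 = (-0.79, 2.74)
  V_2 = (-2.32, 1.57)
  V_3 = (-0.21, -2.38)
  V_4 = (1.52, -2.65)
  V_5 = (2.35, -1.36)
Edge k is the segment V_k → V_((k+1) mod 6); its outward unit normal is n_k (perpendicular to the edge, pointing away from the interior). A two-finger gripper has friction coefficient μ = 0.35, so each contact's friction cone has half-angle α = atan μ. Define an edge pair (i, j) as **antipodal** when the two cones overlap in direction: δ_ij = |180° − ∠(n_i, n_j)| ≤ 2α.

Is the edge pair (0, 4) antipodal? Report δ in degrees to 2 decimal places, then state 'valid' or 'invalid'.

δ = 94.22°, invalid

α = atan 0.35 = 19.29°;  2α = 38.58°
edge 0: e_0 = (-2.51, +1.89);  n_0 = (+0.6015, +0.7989)
edge 4: e_4 = (+0.83, +1.29);  n_4 = (+0.8410, -0.5411)
∠(n_0, n_4) = 85.78°
δ = |180° − 85.78°| = 94.22°
94.22° > 2α = 38.58°  →  invalid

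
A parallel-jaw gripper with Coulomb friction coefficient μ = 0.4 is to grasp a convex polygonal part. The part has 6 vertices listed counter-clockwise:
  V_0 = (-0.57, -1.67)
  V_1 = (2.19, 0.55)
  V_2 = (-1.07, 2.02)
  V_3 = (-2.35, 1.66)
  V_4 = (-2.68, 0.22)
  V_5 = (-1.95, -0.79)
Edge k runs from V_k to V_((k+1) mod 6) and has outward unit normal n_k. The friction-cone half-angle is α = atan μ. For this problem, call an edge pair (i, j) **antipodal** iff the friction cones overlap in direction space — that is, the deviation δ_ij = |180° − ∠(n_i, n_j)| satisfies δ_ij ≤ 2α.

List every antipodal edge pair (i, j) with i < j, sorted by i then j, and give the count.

count = 4; pairs: (0,2), (0,3), (1,4), (1,5)

α = atan 0.4 = 21.80°;  2α = 43.60°
n_0 = (+0.6268, -0.7792)
n_1 = (+0.4111, +0.9116)
n_2 = (-0.2707, +0.9627)
n_3 = (-0.9747, +0.2234)
n_4 = (-0.8105, -0.5858)
n_5 = (-0.5377, -0.8432)
  (0,1): δ = 63.08°  ·
  (0,2): δ = 23.10°  ✓
  (0,3): δ = 38.28°  ✓
  (0,4): δ = 87.05°  ·
  (0,5): δ = 108.66°  ·
  (1,2): δ = 140.02°  ·
  (1,3): δ = 78.64°  ·
  (1,4): δ = 29.87°  ✓
  (1,5): δ = 8.25°  ✓
  (2,3): δ = 118.62°  ·
  (2,4): δ = 69.85°  ·
  (2,5): δ = 48.23°  ·
  (3,4): δ = 131.23°  ·
  (3,5): δ = 109.62°  ·
  (4,5): δ = 158.38°  ·
antipodal pairs: 4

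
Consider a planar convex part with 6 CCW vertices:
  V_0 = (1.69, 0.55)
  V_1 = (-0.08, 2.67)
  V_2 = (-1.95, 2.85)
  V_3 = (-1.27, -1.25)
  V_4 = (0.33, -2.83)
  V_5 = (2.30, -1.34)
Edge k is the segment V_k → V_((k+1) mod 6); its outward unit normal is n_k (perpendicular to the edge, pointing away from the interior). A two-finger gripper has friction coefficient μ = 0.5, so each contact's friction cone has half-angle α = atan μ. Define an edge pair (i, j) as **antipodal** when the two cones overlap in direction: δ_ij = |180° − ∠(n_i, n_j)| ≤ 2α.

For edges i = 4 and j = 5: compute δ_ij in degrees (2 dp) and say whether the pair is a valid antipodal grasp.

α = atan 0.5 = 26.57°;  2α = 53.13°
edge 4: e_4 = (+1.97, +1.49);  n_4 = (+0.6032, -0.7976)
edge 5: e_5 = (-0.61, +1.89);  n_5 = (+0.9517, +0.3071)
∠(n_4, n_5) = 70.79°
δ = |180° − 70.79°| = 109.21°
109.21° > 2α = 53.13°  →  invalid

δ = 109.21°, invalid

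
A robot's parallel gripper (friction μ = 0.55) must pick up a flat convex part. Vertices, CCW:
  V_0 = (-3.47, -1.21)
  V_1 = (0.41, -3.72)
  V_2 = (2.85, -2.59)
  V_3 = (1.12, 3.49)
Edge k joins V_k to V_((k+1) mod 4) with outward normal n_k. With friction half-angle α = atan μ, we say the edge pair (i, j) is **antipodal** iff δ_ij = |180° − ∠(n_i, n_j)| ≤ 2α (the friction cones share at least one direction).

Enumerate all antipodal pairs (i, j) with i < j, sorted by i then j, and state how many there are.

count = 2; pairs: (0,2), (1,3)

α = atan 0.55 = 28.81°;  2α = 57.62°
n_0 = (-0.5432, -0.8396)
n_1 = (+0.4202, -0.9074)
n_2 = (+0.9618, +0.2737)
n_3 = (-0.7154, +0.6987)
  (0,1): δ = 122.25°  ·
  (0,2): δ = 41.22°  ✓
  (0,3): δ = 78.58°  ·
  (1,2): δ = 98.97°  ·
  (1,3): δ = 20.83°  ✓
  (2,3): δ = 60.20°  ·
antipodal pairs: 2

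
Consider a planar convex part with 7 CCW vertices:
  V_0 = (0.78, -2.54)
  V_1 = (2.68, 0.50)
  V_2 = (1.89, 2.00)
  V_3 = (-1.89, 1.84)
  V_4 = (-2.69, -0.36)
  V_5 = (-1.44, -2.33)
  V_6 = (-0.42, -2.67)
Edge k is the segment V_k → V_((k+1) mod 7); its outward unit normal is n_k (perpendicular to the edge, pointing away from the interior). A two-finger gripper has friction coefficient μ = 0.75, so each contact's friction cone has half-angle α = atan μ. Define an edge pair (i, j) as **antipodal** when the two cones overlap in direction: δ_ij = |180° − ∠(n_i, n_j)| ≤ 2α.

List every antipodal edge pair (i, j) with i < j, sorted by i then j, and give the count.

count = 11; pairs: (0,2), (0,3), (0,4), (1,3), (1,4), (1,5), (1,6), (2,4), (2,5), (2,6), (3,6)

α = atan 0.75 = 36.87°;  2α = 73.74°
n_0 = (+0.8480, -0.5300)
n_1 = (+0.8848, +0.4660)
n_2 = (-0.0423, +0.9991)
n_3 = (-0.9398, +0.3417)
n_4 = (-0.8444, -0.5358)
n_5 = (-0.3162, -0.9487)
n_6 = (+0.1077, -0.9942)
  (0,1): δ = 120.22°  ·
  (0,2): δ = 55.57°  ✓
  (0,3): δ = 12.02°  ✓
  (0,4): δ = 64.40°  ✓
  (0,5): δ = 103.57°  ·
  (0,6): δ = 128.19°  ·
  (1,2): δ = 115.35°  ·
  (1,3): δ = 47.76°  ✓
  (1,4): δ = 4.62°  ✓
  (1,5): δ = 43.79°  ✓
  (1,6): δ = 68.41°  ✓
  (2,3): δ = 112.41°  ·
  (2,4): δ = 60.03°  ✓
  (2,5): δ = 20.86°  ✓
  (2,6): δ = 3.76°  ✓
  (3,4): δ = 127.62°  ·
  (3,5): δ = 88.45°  ·
  (3,6): δ = 63.83°  ✓
  (4,5): δ = 140.83°  ·
  (4,6): δ = 116.21°  ·
  (5,6): δ = 155.38°  ·
antipodal pairs: 11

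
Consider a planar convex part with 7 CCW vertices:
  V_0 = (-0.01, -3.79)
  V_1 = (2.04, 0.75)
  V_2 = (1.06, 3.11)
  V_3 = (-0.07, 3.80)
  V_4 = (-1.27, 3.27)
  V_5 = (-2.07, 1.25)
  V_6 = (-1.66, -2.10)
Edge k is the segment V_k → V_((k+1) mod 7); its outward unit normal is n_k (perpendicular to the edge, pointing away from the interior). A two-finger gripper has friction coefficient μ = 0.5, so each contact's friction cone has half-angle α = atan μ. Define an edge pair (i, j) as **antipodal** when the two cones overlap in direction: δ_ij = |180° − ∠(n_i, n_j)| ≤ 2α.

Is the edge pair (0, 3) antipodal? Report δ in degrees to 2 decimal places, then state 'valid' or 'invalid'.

δ = 41.87°, valid

α = atan 0.5 = 26.57°;  2α = 53.13°
edge 0: e_0 = (+2.05, +4.54);  n_0 = (+0.9114, -0.4115)
edge 3: e_3 = (-1.20, -0.53);  n_3 = (-0.4040, +0.9148)
∠(n_0, n_3) = 138.13°
δ = |180° − 138.13°| = 41.87°
41.87° ≤ 2α = 53.13°  →  valid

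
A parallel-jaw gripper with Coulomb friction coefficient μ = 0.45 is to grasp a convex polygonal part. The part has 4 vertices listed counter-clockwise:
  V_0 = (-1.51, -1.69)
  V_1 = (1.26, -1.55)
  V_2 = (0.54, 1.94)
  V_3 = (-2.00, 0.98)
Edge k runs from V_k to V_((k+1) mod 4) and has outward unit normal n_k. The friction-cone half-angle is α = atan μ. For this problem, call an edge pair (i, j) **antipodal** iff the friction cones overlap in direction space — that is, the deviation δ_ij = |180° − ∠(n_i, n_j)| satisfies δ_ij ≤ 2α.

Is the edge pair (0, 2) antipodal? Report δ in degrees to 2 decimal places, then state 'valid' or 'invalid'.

α = atan 0.45 = 24.23°;  2α = 48.46°
edge 0: e_0 = (+2.77, +0.14);  n_0 = (+0.0505, -0.9987)
edge 2: e_2 = (-2.54, -0.96);  n_2 = (-0.3535, +0.9354)
∠(n_0, n_2) = 162.19°
δ = |180° − 162.19°| = 17.81°
17.81° ≤ 2α = 48.46°  →  valid

δ = 17.81°, valid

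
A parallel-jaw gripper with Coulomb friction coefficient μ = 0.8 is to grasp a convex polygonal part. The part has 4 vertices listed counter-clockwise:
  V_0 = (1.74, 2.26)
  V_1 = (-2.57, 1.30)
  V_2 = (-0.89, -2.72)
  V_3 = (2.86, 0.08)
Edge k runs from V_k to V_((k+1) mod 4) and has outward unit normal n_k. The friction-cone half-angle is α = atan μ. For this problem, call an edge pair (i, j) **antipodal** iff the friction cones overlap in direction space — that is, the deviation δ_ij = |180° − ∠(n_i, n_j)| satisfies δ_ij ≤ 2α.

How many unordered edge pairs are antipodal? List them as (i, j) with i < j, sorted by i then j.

count = 3; pairs: (0,2), (1,2), (1,3)

α = atan 0.8 = 38.66°;  2α = 77.32°
n_0 = (-0.2174, +0.9761)
n_1 = (-0.9227, -0.3856)
n_2 = (+0.5983, -0.8013)
n_3 = (+0.8895, +0.4570)
  (0,1): δ = 79.88°  ·
  (0,2): δ = 24.19°  ✓
  (0,3): δ = 104.64°  ·
  (1,2): δ = 75.93°  ✓
  (1,3): δ = 4.51°  ✓
  (2,3): δ = 99.56°  ·
antipodal pairs: 3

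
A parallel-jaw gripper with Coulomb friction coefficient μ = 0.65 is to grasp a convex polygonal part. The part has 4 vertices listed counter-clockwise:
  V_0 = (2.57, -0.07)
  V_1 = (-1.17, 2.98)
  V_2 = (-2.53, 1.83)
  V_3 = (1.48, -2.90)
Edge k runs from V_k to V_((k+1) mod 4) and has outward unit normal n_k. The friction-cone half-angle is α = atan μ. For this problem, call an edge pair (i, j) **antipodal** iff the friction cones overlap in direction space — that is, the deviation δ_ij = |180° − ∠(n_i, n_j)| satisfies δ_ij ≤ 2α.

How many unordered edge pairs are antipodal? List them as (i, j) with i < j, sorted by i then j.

α = atan 0.65 = 33.02°;  2α = 66.05°
n_0 = (+0.6320, +0.7750)
n_1 = (-0.6457, +0.7636)
n_2 = (-0.7628, -0.6467)
n_3 = (+0.9332, -0.3594)
  (0,1): δ = 100.59°  ·
  (0,2): δ = 10.51°  ✓
  (0,3): δ = 108.13°  ·
  (1,2): δ = 89.93°  ·
  (1,3): δ = 28.72°  ✓
  (2,3): δ = 61.36°  ✓
antipodal pairs: 3

count = 3; pairs: (0,2), (1,3), (2,3)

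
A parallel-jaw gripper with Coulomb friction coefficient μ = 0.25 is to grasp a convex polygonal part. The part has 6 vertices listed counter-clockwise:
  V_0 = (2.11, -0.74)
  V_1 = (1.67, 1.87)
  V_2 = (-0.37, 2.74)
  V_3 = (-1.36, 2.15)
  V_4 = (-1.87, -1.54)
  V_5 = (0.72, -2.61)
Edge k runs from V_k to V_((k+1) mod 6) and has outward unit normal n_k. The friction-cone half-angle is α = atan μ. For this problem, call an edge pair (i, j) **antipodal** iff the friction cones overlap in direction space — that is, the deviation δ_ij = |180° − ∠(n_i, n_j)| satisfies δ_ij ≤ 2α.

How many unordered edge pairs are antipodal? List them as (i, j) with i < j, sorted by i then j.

α = atan 0.25 = 14.04°;  2α = 28.07°
n_0 = (+0.9861, +0.1662)
n_1 = (+0.3923, +0.9198)
n_2 = (-0.5119, +0.8590)
n_3 = (-0.9906, +0.1369)
n_4 = (-0.3818, -0.9242)
n_5 = (+0.8026, -0.5966)
  (0,1): δ = 122.67°  ·
  (0,2): δ = 68.78°  ·
  (0,3): δ = 17.44°  ✓
  (0,4): δ = 57.98°  ·
  (0,5): δ = 133.81°  ·
  (1,2): δ = 126.11°  ·
  (1,3): δ = 74.77°  ·
  (1,4): δ = 0.65°  ✓
  (1,5): δ = 76.47°  ·
  (2,3): δ = 128.66°  ·
  (2,4): δ = 53.24°  ·
  (2,5): δ = 22.58°  ✓
  (3,4): δ = 104.58°  ·
  (3,5): δ = 28.75°  ·
  (4,5): δ = 104.18°  ·
antipodal pairs: 3

count = 3; pairs: (0,3), (1,4), (2,5)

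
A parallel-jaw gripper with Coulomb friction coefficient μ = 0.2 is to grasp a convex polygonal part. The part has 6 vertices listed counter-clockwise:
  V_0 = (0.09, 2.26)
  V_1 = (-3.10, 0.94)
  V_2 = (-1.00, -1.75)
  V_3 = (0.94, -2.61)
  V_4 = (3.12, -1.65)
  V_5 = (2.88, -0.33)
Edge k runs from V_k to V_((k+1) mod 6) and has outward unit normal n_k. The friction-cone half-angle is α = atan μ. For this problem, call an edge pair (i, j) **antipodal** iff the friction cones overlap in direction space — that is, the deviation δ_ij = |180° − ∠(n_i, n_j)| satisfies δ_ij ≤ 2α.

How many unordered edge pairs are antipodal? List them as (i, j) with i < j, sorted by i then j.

count = 3; pairs: (0,3), (1,5), (2,5)

α = atan 0.2 = 11.31°;  2α = 22.62°
n_0 = (-0.3824, +0.9240)
n_1 = (-0.7882, -0.6154)
n_2 = (-0.4053, -0.9142)
n_3 = (+0.4030, -0.9152)
n_4 = (+0.9839, +0.1789)
n_5 = (+0.6804, +0.7329)
  (0,1): δ = 74.50°  ·
  (0,2): δ = 46.39°  ·
  (0,3): δ = 1.29°  ✓
  (0,4): δ = 77.83°  ·
  (0,5): δ = 114.65°  ·
  (1,2): δ = 151.89°  ·
  (1,3): δ = 104.21°  ·
  (1,4): δ = 27.67°  ·
  (1,5): δ = 9.15°  ✓
  (2,3): δ = 132.33°  ·
  (2,4): δ = 55.79°  ·
  (2,5): δ = 18.96°  ✓
  (3,4): δ = 103.46°  ·
  (3,5): δ = 66.64°  ·
  (4,5): δ = 143.18°  ·
antipodal pairs: 3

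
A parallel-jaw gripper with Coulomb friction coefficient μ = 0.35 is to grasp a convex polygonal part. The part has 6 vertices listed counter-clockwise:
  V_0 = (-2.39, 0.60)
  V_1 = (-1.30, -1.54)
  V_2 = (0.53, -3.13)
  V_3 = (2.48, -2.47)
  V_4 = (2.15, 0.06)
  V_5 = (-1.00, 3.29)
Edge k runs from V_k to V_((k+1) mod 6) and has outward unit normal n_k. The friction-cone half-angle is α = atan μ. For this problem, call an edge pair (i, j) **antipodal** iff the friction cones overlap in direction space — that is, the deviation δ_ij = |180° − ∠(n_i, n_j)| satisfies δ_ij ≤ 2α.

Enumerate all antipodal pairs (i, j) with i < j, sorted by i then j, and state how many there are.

count = 4; pairs: (0,3), (0,4), (1,4), (3,5)

α = atan 0.35 = 19.29°;  2α = 38.58°
n_0 = (-0.8911, -0.4539)
n_1 = (-0.6559, -0.7549)
n_2 = (+0.3206, -0.9472)
n_3 = (+0.9916, +0.1293)
n_4 = (+0.7159, +0.6982)
n_5 = (-0.8884, +0.4591)
  (0,1): δ = 157.98°  ·
  (0,2): δ = 98.29°  ·
  (0,3): δ = 19.56°  ✓
  (0,4): δ = 17.29°  ✓
  (0,5): δ = 125.68°  ·
  (1,2): δ = 120.32°  ·
  (1,3): δ = 41.58°  ·
  (1,4): δ = 4.73°  ✓
  (1,5): δ = 103.66°  ·
  (2,3): δ = 101.27°  ·
  (2,4): δ = 64.42°  ·
  (2,5): δ = 43.97°  ·
  (3,4): δ = 143.15°  ·
  (3,5): δ = 34.76°  ✓
  (4,5): δ = 71.61°  ·
antipodal pairs: 4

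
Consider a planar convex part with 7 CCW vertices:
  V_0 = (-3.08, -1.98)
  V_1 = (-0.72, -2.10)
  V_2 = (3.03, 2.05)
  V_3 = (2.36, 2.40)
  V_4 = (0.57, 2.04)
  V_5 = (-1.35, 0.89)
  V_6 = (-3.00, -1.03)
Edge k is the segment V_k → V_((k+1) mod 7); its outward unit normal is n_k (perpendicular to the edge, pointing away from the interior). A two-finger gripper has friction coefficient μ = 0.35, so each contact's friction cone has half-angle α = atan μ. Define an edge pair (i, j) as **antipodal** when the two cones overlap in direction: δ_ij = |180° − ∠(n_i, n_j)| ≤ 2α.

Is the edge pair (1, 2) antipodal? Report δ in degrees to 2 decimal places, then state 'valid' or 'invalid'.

α = atan 0.35 = 19.29°;  2α = 38.58°
edge 1: e_1 = (+3.75, +4.15);  n_1 = (+0.7420, -0.6704)
edge 2: e_2 = (-0.67, +0.35);  n_2 = (+0.4630, +0.8863)
∠(n_1, n_2) = 104.52°
δ = |180° − 104.52°| = 75.48°
75.48° > 2α = 38.58°  →  invalid

δ = 75.48°, invalid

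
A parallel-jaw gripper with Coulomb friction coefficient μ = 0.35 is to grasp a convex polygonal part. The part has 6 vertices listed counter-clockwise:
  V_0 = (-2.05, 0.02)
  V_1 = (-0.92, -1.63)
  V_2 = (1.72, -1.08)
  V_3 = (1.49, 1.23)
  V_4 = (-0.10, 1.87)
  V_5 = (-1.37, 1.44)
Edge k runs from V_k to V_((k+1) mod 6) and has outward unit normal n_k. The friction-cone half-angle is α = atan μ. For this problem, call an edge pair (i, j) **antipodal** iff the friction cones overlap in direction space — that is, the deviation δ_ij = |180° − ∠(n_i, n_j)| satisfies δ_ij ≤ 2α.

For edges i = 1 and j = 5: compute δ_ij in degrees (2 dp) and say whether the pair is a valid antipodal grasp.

α = atan 0.35 = 19.29°;  2α = 38.58°
edge 1: e_1 = (+2.64, +0.55);  n_1 = (+0.2040, -0.9790)
edge 5: e_5 = (-0.68, -1.42);  n_5 = (-0.9019, +0.4319)
∠(n_1, n_5) = 127.36°
δ = |180° − 127.36°| = 52.64°
52.64° > 2α = 38.58°  →  invalid

δ = 52.64°, invalid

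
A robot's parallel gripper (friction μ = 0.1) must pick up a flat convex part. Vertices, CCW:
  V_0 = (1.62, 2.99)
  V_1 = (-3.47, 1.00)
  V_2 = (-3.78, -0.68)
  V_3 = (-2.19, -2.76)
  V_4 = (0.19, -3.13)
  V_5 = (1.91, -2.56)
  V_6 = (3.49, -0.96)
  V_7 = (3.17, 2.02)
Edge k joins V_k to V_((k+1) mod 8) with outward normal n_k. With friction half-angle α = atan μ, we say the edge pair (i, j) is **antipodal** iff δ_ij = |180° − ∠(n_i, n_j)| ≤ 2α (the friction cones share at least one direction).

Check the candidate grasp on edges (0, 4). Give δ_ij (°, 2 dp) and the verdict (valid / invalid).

α = atan 0.1 = 5.71°;  2α = 11.42°
edge 0: e_0 = (-5.09, -1.99);  n_0 = (-0.3641, +0.9314)
edge 4: e_4 = (+1.72, +0.57);  n_4 = (+0.3146, -0.9492)
∠(n_0, n_4) = 176.98°
δ = |180° − 176.98°| = 3.02°
3.02° ≤ 2α = 11.42°  →  valid

δ = 3.02°, valid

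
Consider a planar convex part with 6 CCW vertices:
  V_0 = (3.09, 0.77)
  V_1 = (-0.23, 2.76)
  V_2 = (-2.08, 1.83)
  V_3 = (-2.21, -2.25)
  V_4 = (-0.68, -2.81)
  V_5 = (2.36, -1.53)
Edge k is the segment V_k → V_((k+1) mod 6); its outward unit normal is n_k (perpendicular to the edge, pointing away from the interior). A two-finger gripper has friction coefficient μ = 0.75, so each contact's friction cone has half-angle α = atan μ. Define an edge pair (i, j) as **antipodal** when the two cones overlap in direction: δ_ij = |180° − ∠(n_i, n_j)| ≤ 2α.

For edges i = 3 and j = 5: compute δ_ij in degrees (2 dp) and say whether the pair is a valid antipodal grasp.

α = atan 0.75 = 36.87°;  2α = 73.74°
edge 3: e_3 = (+1.53, -0.56);  n_3 = (-0.3437, -0.9391)
edge 5: e_5 = (+0.73, +2.30);  n_5 = (+0.9531, -0.3025)
∠(n_3, n_5) = 92.49°
δ = |180° − 92.49°| = 87.51°
87.51° > 2α = 73.74°  →  invalid

δ = 87.51°, invalid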